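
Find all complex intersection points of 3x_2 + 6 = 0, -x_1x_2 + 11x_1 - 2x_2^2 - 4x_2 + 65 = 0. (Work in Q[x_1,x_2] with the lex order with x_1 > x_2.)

{(-5, -2)}

Compute a lex Gröbner basis by Buchberger's algorithm.
f_1 = 3x_2 + 6, LT = x_2.
f_2 = -x_1x_2 + 11x_1 - 2x_2^2 - 4x_2 + 65, LT = x_1x_2.

S(f_1,f_2): lcm = x_1x_2. S = 13x_1 - 2x_2^2 - 4x_2 + 65.
  leading term x_1: no divisor's leading term divides it; move 13x_1 to the remainder.
  leading term x_2^2: subtract (-2/3x_2)·f_1 from -2x_2^2 - 4x_2 + 65 → 65
  leading term 1: no divisor's leading term divides it; move 65 to the remainder.
  remainder 13x_1 + 65 ≠ 0; add h_3 = 13x_1 + 65 to the basis.

The other S-polynomials (S(f_1,h_3), S(f_2,h_3)) all reduce to 0 modulo the current basis, so we have a Gröbner basis.
Inter-reduce: drop elements whose leading term is divisible by another's, tail-reduce, and make monic.
Reduced Gröbner basis: {x_1 + 5, x_2 + 2}.

Since the basis is lex-ordered, x_2 + 2 is univariate in x_2. Its roots are {-2}. Back-substituting each root into the other basis elements fixes the other coordinates.
  x_2 = -2: the earlier basis element becomes x_1 + 5 = 0, giving x_1 = -5 — point (-5, -2).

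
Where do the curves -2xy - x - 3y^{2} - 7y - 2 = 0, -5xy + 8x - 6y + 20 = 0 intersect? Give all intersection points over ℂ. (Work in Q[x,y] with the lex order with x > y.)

{(-2, -1), (-44/15, 2/5), (-24/7, 2/3)}

Compute a lex Gröbner basis by Buchberger's algorithm.
f_1 = -2xy - x - 3y^{2} - 7y - 2, LT = xy.
f_2 = -5xy + 8x - 6y + 20, LT = xy.

S(f_1,f_2): lcm = xy. S = \tfrac{21}{10}x + \tfrac{3}{2}y^{2} + \tfrac{23}{10}y + 5.
  reduce S modulo (f_1, f_2):
  remainder \tfrac{21}{10}x + \tfrac{3}{2}y^{2} + \tfrac{23}{10}y + 5 ≠ 0; add h_3 = \tfrac{21}{10}x + \tfrac{3}{2}y^{2} + \tfrac{23}{10}y + 5 to the basis.

S(f_1,h_3): lcm = xy. S = \tfrac{1}{2}x - \tfrac{5}{7}y^{3} + \tfrac{17}{42}y^{2} + \tfrac{47}{42}y + 1.
  reduce S modulo (f_1, f_2, h_3):
  remainder -\tfrac{5}{7}y^{3} + \tfrac{1}{21}y^{2} + \tfrac{4}{7}y - \tfrac{4}{21} ≠ 0; add h_4 = -\tfrac{5}{7}y^{3} + \tfrac{1}{21}y^{2} + \tfrac{4}{7}y - \tfrac{4}{21} to the basis.

The other S-polynomials (S(f_2,h_3), S(f_1,h_4), S(f_2,h_4), S(h_3,h_4)) all reduce to 0 modulo the current basis, so we have a Gröbner basis.
Inter-reduce: drop elements whose leading term is divisible by another's, tail-reduce, and make monic.
Reduced Gröbner basis: {x + \tfrac{5}{7}y^{2} + \tfrac{23}{21}y + \tfrac{50}{21}, y^{3} - \tfrac{1}{15}y^{2} - \tfrac{4}{5}y + \tfrac{4}{15}}.

Since the basis is lex-ordered, y^{3} - \tfrac{1}{15}y^{2} - \tfrac{4}{5}y + \tfrac{4}{15} is univariate in y. Its roots are {-1, 2/5, 2/3}. Back-substituting each root into the other basis elements fixes the other coordinates.
  y = -1: the earlier basis element becomes x + 2 = 0, giving x = -2 — point (-2, -1).
  y = 2/5: the earlier basis element becomes x + \tfrac{44}{15} = 0, giving x = -44/15 — point (-44/15, 2/5).
  y = 2/3: the earlier basis element becomes x + \tfrac{24}{7} = 0, giving x = -24/7 — point (-24/7, 2/3).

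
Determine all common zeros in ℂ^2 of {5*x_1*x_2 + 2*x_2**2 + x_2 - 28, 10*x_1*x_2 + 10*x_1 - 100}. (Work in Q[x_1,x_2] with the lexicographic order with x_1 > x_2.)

{(5, 1), (-1/5 + sqrt(199)*I/5, -5/4 - sqrt(199)*I/4), (-1/5 - sqrt(199)*I/5, -5/4 + sqrt(199)*I/4)}

Compute a lex Gröbner basis by Buchberger's algorithm.
f_1 = 5*x_1*x_2 + 2*x_2**2 + x_2 - 28, LT = x_1*x_2.
f_2 = 10*x_1*x_2 + 10*x_1 - 100, LT = x_1*x_2.

S(f_1,f_2): lcm = x_1*x_2. S = -x_1 + 2/5*x_2**2 + 1/5*x_2 + 22/5.
  reduce S modulo (f_1, f_2):
  remainder -x_1 + 2/5*x_2**2 + 1/5*x_2 + 22/5 ≠ 0; add h_3 = -x_1 + 2/5*x_2**2 + 1/5*x_2 + 22/5 to the basis.

S(f_1,h_3): lcm = x_1*x_2. S = 2/5*x_2**3 + 3/5*x_2**2 + 23/5*x_2 - 28/5.
  reduce S modulo (f_1, f_2, h_3):
  remainder 2/5*x_2**3 + 3/5*x_2**2 + 23/5*x_2 - 28/5 ≠ 0; add h_4 = 2/5*x_2**3 + 3/5*x_2**2 + 23/5*x_2 - 28/5 to the basis.

The other S-polynomials (S(f_2,h_3), S(f_1,h_4), S(f_2,h_4), S(h_3,h_4)) all reduce to 0 modulo the current basis, so we have a Gröbner basis.
Inter-reduce: drop elements whose leading term is divisible by another's, tail-reduce, and make monic.
Reduced Gröbner basis: {x_1 - 2/5*x_2**2 - 1/5*x_2 - 22/5, x_2**3 + 3/2*x_2**2 + 23/2*x_2 - 14}.

The lex basis is triangular: the last element involves only x_2. Solving x_2**3 + 3/2*x_2**2 + 23/2*x_2 - 14 = 0 gives x_2 ∈ {1, -5/4 - sqrt(199)*I/4, -5/4 + sqrt(199)*I/4}; substituting each value into the earlier elements determines the remaining variables.
  x_2 = 1: the earlier basis element becomes x_1 - 5 = 0, giving x_1 = 5 — point (5, 1).
  x_2 = -5/4 - sqrt(199)*I/4: the earlier basis element becomes x_1 + 1/5 - sqrt(199)*I/5 = 0, giving x_1 = -1/5 + sqrt(199)*I/5 — point (-1/5 + sqrt(199)*I/5, -5/4 - sqrt(199)*I/4).
  x_2 = -5/4 + sqrt(199)*I/4: the earlier basis element becomes x_1 + 1/5 + sqrt(199)*I/5 = 0, giving x_1 = -1/5 - sqrt(199)*I/5 — point (-1/5 - sqrt(199)*I/5, -5/4 + sqrt(199)*I/4).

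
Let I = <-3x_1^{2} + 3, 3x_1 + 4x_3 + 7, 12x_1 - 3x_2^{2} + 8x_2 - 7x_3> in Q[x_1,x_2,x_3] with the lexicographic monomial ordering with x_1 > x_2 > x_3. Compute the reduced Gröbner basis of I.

G = {x_1 + \tfrac{4}{3}x_3 + \tfrac{7}{3}, x_2^{2} - \tfrac{8}{3}x_2 + \tfrac{23}{3}x_3 + \tfrac{28}{3}, x_3^{2} + \tfrac{7}{2}x_3 + \tfrac{5}{2}}

f_1 = -3x_1^{2} + 3, LT = x_1^{2}.
f_2 = 3x_1 + 4x_3 + 7, LT = x_1.
f_3 = 12x_1 - 3x_2^{2} + 8x_2 - 7x_3, LT = x_1.

S(f_1,f_2): lcm = x_1^{2}. S = -\tfrac{4}{3}x_1x_3 - \tfrac{7}{3}x_1 - 1.
  leading term x_1x_3: subtract (-\tfrac{4}{9}x_3)·f_2 from -\tfrac{4}{3}x_1x_3 - \tfrac{7}{3}x_1 - 1 → -\tfrac{7}{3}x_1 + \tfrac{16}{9}x_3^{2} + \tfrac{28}{9}x_3 - 1
  leading term x_1: subtract (-\tfrac{7}{9})·f_2 from -\tfrac{7}{3}x_1 + \tfrac{16}{9}x_3^{2} + \tfrac{28}{9}x_3 - 1 → \tfrac{16}{9}x_3^{2} + \tfrac{56}{9}x_3 + \tfrac{40}{9}
  leading term x_3^{2}: no divisor's leading term divides it; move \tfrac{16}{9}x_3^{2} to the remainder.
  leading term x_3: no divisor's leading term divides it; move \tfrac{56}{9}x_3 to the remainder.
  leading term 1: no divisor's leading term divides it; move \tfrac{40}{9} to the remainder.
  remainder \tfrac{16}{9}x_3^{2} + \tfrac{56}{9}x_3 + \tfrac{40}{9} ≠ 0; add g_4 = \tfrac{16}{9}x_3^{2} + \tfrac{56}{9}x_3 + \tfrac{40}{9} to the basis.

S(f_1,f_3): lcm = x_1^{2}. S = \tfrac{1}{4}x_1x_2^{2} - \tfrac{2}{3}x_1x_2 + \tfrac{7}{12}x_1x_3 - 1.
  leading term x_1x_2^{2}: subtract (\tfrac{1}{12}x_2^{2})·f_2 from \tfrac{1}{4}x_1x_2^{2} - \tfrac{2}{3}x_1x_2 + \tfrac{7}{12}x_1x_3 - 1 → -\tfrac{2}{3}x_1x_2 + \tfrac{7}{12}x_1x_3 - \tfrac{1}{3}x_2^{2}x_3 - \tfrac{7}{12}x_2^{2} - 1
  leading term x_1x_2: subtract (-\tfrac{2}{9}x_2)·f_2 from -\tfrac{2}{3}x_1x_2 + \tfrac{7}{12}x_1x_3 - \tfrac{1}{3}x_2^{2}x_3 - \tfrac{7}{12}x_2^{2} - 1 → \tfrac{7}{12}x_1x_3 - \tfrac{1}{3}x_2^{2}x_3 - \tfrac{7}{12}x_2^{2} + \tfrac{8}{9}x_2x_3 + \tfrac{14}{9}x_2 - 1
  leading term x_1x_3: subtract (\tfrac{7}{36}x_3)·f_2 from \tfrac{7}{12}x_1x_3 - \tfrac{1}{3}x_2^{2}x_3 - \tfrac{7}{12}x_2^{2} + \tfrac{8}{9}x_2x_3 + \tfrac{14}{9}x_2 - 1 → -\tfrac{1}{3}x_2^{2}x_3 - \tfrac{7}{12}x_2^{2} + \tfrac{8}{9}x_2x_3 + \tfrac{14}{9}x_2 - \tfrac{7}{9}x_3^{2} - \tfrac{49}{36}x_3 - 1
  leading term x_2^{2}x_3: no divisor's leading term divides it; move -\tfrac{1}{3}x_2^{2}x_3 to the remainder.
  leading term x_2^{2}: no divisor's leading term divides it; move -\tfrac{7}{12}x_2^{2} to the remainder.
  leading term x_2x_3: no divisor's leading term divides it; move \tfrac{8}{9}x_2x_3 to the remainder.
  leading term x_2: no divisor's leading term divides it; move \tfrac{14}{9}x_2 to the remainder.
  leading term x_3^{2}: subtract (-\tfrac{7}{16})·g_4 from -\tfrac{7}{9}x_3^{2} - \tfrac{49}{36}x_3 - 1 → \tfrac{49}{36}x_3 + \tfrac{17}{18}
  leading term x_3: no divisor's leading term divides it; move \tfrac{49}{36}x_3 to the remainder.
  leading term 1: no divisor's leading term divides it; move \tfrac{17}{18} to the remainder.
  remainder -\tfrac{1}{3}x_2^{2}x_3 - \tfrac{7}{12}x_2^{2} + \tfrac{8}{9}x_2x_3 + \tfrac{14}{9}x_2 + \tfrac{49}{36}x_3 + \tfrac{17}{18} ≠ 0; add g_5 = -\tfrac{1}{3}x_2^{2}x_3 - \tfrac{7}{12}x_2^{2} + \tfrac{8}{9}x_2x_3 + \tfrac{14}{9}x_2 + \tfrac{49}{36}x_3 + \tfrac{17}{18} to the basis.

S(f_2,f_3): lcm = x_1. S = \tfrac{1}{4}x_2^{2} - \tfrac{2}{3}x_2 + \tfrac{23}{12}x_3 + \tfrac{7}{3}.
  leading term x_2^{2}: no divisor's leading term divides it; move \tfrac{1}{4}x_2^{2} to the remainder.
  leading term x_2: no divisor's leading term divides it; move -\tfrac{2}{3}x_2 to the remainder.
  leading term x_3: no divisor's leading term divides it; move \tfrac{23}{12}x_3 to the remainder.
  leading term 1: no divisor's leading term divides it; move \tfrac{7}{3} to the remainder.
  remainder \tfrac{1}{4}x_2^{2} - \tfrac{2}{3}x_2 + \tfrac{23}{12}x_3 + \tfrac{7}{3} ≠ 0; add g_6 = \tfrac{1}{4}x_2^{2} - \tfrac{2}{3}x_2 + \tfrac{23}{12}x_3 + \tfrac{7}{3} to the basis.

S(f_1,g_4): leading monomials are coprime, so the S-polynomial reduces to 0 (Buchberger's first criterion).
S(f_2,g_4): leading monomials are coprime, so the S-polynomial reduces to 0 (Buchberger's first criterion).
S(f_3,g_4): leading monomials are coprime, so the S-polynomial reduces to 0 (Buchberger's first criterion).
S(f_1,g_5): leading monomials are coprime, so the S-polynomial reduces to 0 (Buchberger's first criterion).
S(f_2,g_5): leading monomials are coprime, so the S-polynomial reduces to 0 (Buchberger's first criterion).
S(f_3,g_5): leading monomials are coprime, so the S-polynomial reduces to 0 (Buchberger's first criterion).
S(g_4,g_5): lcm = x_2^{2}x_3^{2}. S = \tfrac{7}{4}x_2^{2}x_3 + \tfrac{5}{2}x_2^{2} + \tfrac{8}{3}x_2x_3^{2} + \tfrac{14}{3}x_2x_3 + \tfrac{49}{12}x_3^{2} + \tfrac{17}{6}x_3.
  leading term x_2^{2}x_3: subtract (-\tfrac{21}{4})·g_5 from \tfrac{7}{4}x_2^{2}x_3 + \tfrac{5}{2}x_2^{2} + \tfrac{8}{3}x_2x_3^{2} + \tfrac{14}{3}x_2x_3 + \tfrac{49}{12}x_3^{2} + \tfrac{17}{6}x_3 → -\tfrac{9}{16}x_2^{2} + \tfrac{8}{3}x_2x_3^{2} + \tfrac{28}{3}x_2x_3 + \tfrac{49}{6}x_2 + \tfrac{49}{12}x_3^{2} + \tfrac{479}{48}x_3 + \tfrac{119}{24}
  leading term x_2^{2}: subtract (-\tfrac{9}{4})·g_6 from -\tfrac{9}{16}x_2^{2} + \tfrac{8}{3}x_2x_3^{2} + \tfrac{28}{3}x_2x_3 + \tfrac{49}{6}x_2 + \tfrac{49}{12}x_3^{2} + \tfrac{479}{48}x_3 + \tfrac{119}{24} → \tfrac{8}{3}x_2x_3^{2} + \tfrac{28}{3}x_2x_3 + \tfrac{20}{3}x_2 + \tfrac{49}{12}x_3^{2} + \tfrac{343}{24}x_3 + \tfrac{245}{24}
  leading term x_2x_3^{2}: subtract (\tfrac{3}{2}x_2)·g_4 from \tfrac{8}{3}x_2x_3^{2} + \tfrac{28}{3}x_2x_3 + \tfrac{20}{3}x_2 + \tfrac{49}{12}x_3^{2} + \tfrac{343}{24}x_3 + \tfrac{245}{24} → \tfrac{49}{12}x_3^{2} + \tfrac{343}{24}x_3 + \tfrac{245}{24}
  leading term x_3^{2}: subtract (\tfrac{147}{64})·g_4 from \tfrac{49}{12}x_3^{2} + \tfrac{343}{24}x_3 + \tfrac{245}{24} → 0
  remainder 0.

S(f_1,g_6): leading monomials are coprime, so the S-polynomial reduces to 0 (Buchberger's first criterion).
S(f_2,g_6): leading monomials are coprime, so the S-polynomial reduces to 0 (Buchberger's first criterion).
S(f_3,g_6): leading monomials are coprime, so the S-polynomial reduces to 0 (Buchberger's first criterion).
S(g_4,g_6): leading monomials are coprime, so the S-polynomial reduces to 0 (Buchberger's first criterion).
S(g_5,g_6): lcm = x_2^{2}x_3. S = \tfrac{7}{4}x_2^{2} - \tfrac{14}{3}x_2 - \tfrac{23}{3}x_3^{2} - \tfrac{161}{12}x_3 - \tfrac{17}{6}.
  leading term x_2^{2}: subtract (7)·g_6 from \tfrac{7}{4}x_2^{2} - \tfrac{14}{3}x_2 - \tfrac{23}{3}x_3^{2} - \tfrac{161}{12}x_3 - \tfrac{17}{6} → -\tfrac{23}{3}x_3^{2} - \tfrac{161}{6}x_3 - \tfrac{115}{6}
  leading term x_3^{2}: subtract (-\tfrac{69}{16})·g_4 from -\tfrac{23}{3}x_3^{2} - \tfrac{161}{6}x_3 - \tfrac{115}{6} → 0
  remainder 0.

Every S-polynomial of the final basis reduces to 0, so we have a Gröbner basis.
Inter-reduce: drop elements whose leading term is divisible by another's, tail-reduce, and make monic.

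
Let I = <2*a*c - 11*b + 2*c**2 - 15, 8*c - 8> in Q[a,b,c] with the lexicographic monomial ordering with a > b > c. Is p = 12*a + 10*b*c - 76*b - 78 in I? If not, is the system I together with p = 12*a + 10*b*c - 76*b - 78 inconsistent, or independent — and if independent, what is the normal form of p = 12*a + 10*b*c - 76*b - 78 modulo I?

12*a + 10*b*c - 76*b - 78 lies in I (it reduces to 0).

First compute the reduced Gröbner basis of I by Buchberger's algorithm.
f_1 = 2*a*c - 11*b + 2*c**2 - 15, LT = a*c.
f_2 = 8*c - 8, LT = c.

S(f_1,f_2): lcm = a*c. S = a - 11/2*b + c**2 - 15/2.
  leading term a: no divisor's leading term divides it; move a to the remainder.
  leading term b: no divisor's leading term divides it; move -11/2*b to the remainder.
  leading term c**2: subtract (1/8*c)·f_2 from c**2 - 15/2 → c - 15/2
  leading term c: subtract (1/8)·f_2 from c - 15/2 → -13/2
  leading term 1: no divisor's leading term divides it; move -13/2 to the remainder.
  remainder a - 11/2*b - 13/2 ≠ 0; add h_3 = a - 11/2*b - 13/2 to the basis.

The other S-polynomials (S(f_1,h_3), S(f_2,h_3)) all reduce to 0 modulo the current basis, so we have a Gröbner basis.
Inter-reduce: drop elements whose leading term is divisible by another's, tail-reduce, and make monic.
Reduced Gröbner basis: {a - 11/2*b - 13/2, c - 1}.
Label its elements g_1 = a - 11/2*b - 13/2, g_2 = c - 1.

Reduce p = 12*a + 10*b*c - 76*b - 78 modulo G:
  leading term a: subtract (12)·g_1 from 12*a + 10*b*c - 76*b - 78 → 10*b*c - 10*b
  leading term b*c: subtract (10*b)·g_2 from 10*b*c - 10*b → 0
  normal form = 0.
Since the normal form is 0, p ∈ I.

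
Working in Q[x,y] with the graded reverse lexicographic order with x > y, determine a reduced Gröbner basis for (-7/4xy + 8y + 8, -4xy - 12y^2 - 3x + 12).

G = {x^2 - 52/21x + 128/7y + 128/7, xy - 32/7y - 32/7, y^2 + 1/4x + 32/21y + 11/21}

Buchberger's algorithm terminates because the ascending chain of leading-term ideals stabilizes.

f_1 = -7/4xy + 8y + 8, LT = xy.
f_2 = -4xy - 12y^2 - 3x + 12, LT = xy.

S(f_1,f_2): lcm = xy. S = -3y^2 - 3/4x - 32/7y - 11/7.
  leading term y^2: no divisor's leading term divides it; move -3y^2 to the remainder.
  leading term x: no divisor's leading term divides it; move -3/4x to the remainder.
  leading term y: no divisor's leading term divides it; move -32/7y to the remainder.
  leading term 1: no divisor's leading term divides it; move -11/7 to the remainder.
  remainder -3y^2 - 3/4x - 32/7y - 11/7 ≠ 0; add g_3 = -3y^2 - 3/4x - 32/7y - 11/7 to the basis.

S(f_1,g_3): lcm = xy^2. S = -1/4x^2 - 32/21xy - 32/7y^2 - 11/21x - 32/7y.
  leading term x^2: no divisor's leading term divides it; move -1/4x^2 to the remainder.
  leading term xy: subtract (128/147)·f_1 from -32/21xy - 32/7y^2 - 11/21x - 32/7y → -32/7y^2 - 11/21x - 1696/147y - 1024/147
  leading term y^2: subtract (32/21)·g_3 from -32/7y^2 - 11/21x - 1696/147y - 1024/147 → 13/21x - 32/7y - 32/7
  leading term x: no divisor's leading term divides it; move 13/21x to the remainder.
  leading term y: no divisor's leading term divides it; move -32/7y to the remainder.
  leading term 1: no divisor's leading term divides it; move -32/7 to the remainder.
  remainder -1/4x^2 + 13/21x - 32/7y - 32/7 ≠ 0; add g_4 = -1/4x^2 + 13/21x - 32/7y - 32/7 to the basis.

S(f_2,g_3): lcm = xy^2. S = 3y^3 - 1/4x^2 - 65/84xy - 11/21x - 3y.
  leading term y^3: subtract (-y)·g_3 from 3y^3 - 1/4x^2 - 65/84xy - 11/21x - 3y → -1/4x^2 - 32/21xy - 32/7y^2 - 11/21x - 32/7y
  leading term x^2: subtract (1)·g_4 from -1/4x^2 - 32/21xy - 32/7y^2 - 11/21x - 32/7y → -32/21xy - 32/7y^2 - 8/7x + 32/7
  leading term xy: subtract (128/147)·f_1 from -32/21xy - 32/7y^2 - 8/7x + 32/7 → -32/7y^2 - 8/7x - 1024/147y - 352/147
  leading term y^2: subtract (32/21)·g_3 from -32/7y^2 - 8/7x - 1024/147y - 352/147 → 0
  remainder 0.

S(f_1,g_4): lcm = x^2y. S = -44/21xy - 128/7y^2 - 32/7x - 128/7y.
  leading term xy: subtract (176/147)·f_1 from -44/21xy - 128/7y^2 - 32/7x - 128/7y → -128/7y^2 - 32/7x - 4096/147y - 1408/147
  leading term y^2: subtract (128/21)·g_3 from -128/7y^2 - 32/7x - 4096/147y - 1408/147 → 0
  remainder 0.

S(f_2,g_4): lcm = x^2y. S = 3xy^2 + 3/4x^2 + 52/21xy - 128/7y^2 - 3x - 128/7y.
  leading term xy^2: subtract (-12/7y)·f_1 from 3xy^2 + 3/4x^2 + 52/21xy - 128/7y^2 - 3x - 128/7y → 3/4x^2 + 52/21xy - 32/7y^2 - 3x - 32/7y
  leading term x^2: subtract (-3)·g_4 from 3/4x^2 + 52/21xy - 32/7y^2 - 3x - 32/7y → 52/21xy - 32/7y^2 - 8/7x - 128/7y - 96/7
  leading term xy: subtract (-208/147)·f_1 from 52/21xy - 32/7y^2 - 8/7x - 128/7y - 96/7 → -32/7y^2 - 8/7x - 1024/147y - 352/147
  leading term y^2: subtract (32/21)·g_3 from -32/7y^2 - 8/7x - 1024/147y - 352/147 → 0
  remainder 0.

S(g_3,g_4): leading monomials are coprime, so the S-polynomial reduces to 0 (Buchberger's first criterion).
Every S-polynomial of the final basis reduces to 0, so we have a Gröbner basis.
Inter-reduce: drop elements whose leading term is divisible by another's, tail-reduce, and make monic.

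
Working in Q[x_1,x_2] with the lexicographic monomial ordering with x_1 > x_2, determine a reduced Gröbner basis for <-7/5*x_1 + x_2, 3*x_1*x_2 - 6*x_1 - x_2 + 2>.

G = {x_1 - 5/7*x_2, x_2**2 - 37/15*x_2 + 14/15}

f_1 = -7/5*x_1 + x_2, LT = x_1.
f_2 = 3*x_1*x_2 - 6*x_1 - x_2 + 2, LT = x_1*x_2.

S(f_1,f_2): lcm = x_1*x_2. S = 2*x_1 - 5/7*x_2**2 + 1/3*x_2 - 2/3.
  leading term x_1: subtract (-10/7)·f_1 from 2*x_1 - 5/7*x_2**2 + 1/3*x_2 - 2/3 → -5/7*x_2**2 + 37/21*x_2 - 2/3
  leading term x_2**2: no divisor's leading term divides it; move -5/7*x_2**2 to the remainder.
  leading term x_2: no divisor's leading term divides it; move 37/21*x_2 to the remainder.
  leading term 1: no divisor's leading term divides it; move -2/3 to the remainder.
  remainder -5/7*x_2**2 + 37/21*x_2 - 2/3 ≠ 0; add g_3 = -5/7*x_2**2 + 37/21*x_2 - 2/3 to the basis.

S(f_1,g_3): leading monomials are coprime, so the S-polynomial reduces to 0 (Buchberger's first criterion).
S(f_2,g_3): lcm = x_1*x_2**2. S = 7/15*x_1*x_2 - 14/15*x_1 - 1/3*x_2**2 + 2/3*x_2.
  leading term x_1*x_2: subtract (-1/3*x_2)·f_1 from 7/15*x_1*x_2 - 14/15*x_1 - 1/3*x_2**2 + 2/3*x_2 → -14/15*x_1 + 2/3*x_2
  leading term x_1: subtract (2/3)·f_1 from -14/15*x_1 + 2/3*x_2 → 0
  remainder 0.

Every S-polynomial of the final basis reduces to 0, so we have a Gröbner basis.
Inter-reduce: drop elements whose leading term is divisible by another's, tail-reduce, and make monic.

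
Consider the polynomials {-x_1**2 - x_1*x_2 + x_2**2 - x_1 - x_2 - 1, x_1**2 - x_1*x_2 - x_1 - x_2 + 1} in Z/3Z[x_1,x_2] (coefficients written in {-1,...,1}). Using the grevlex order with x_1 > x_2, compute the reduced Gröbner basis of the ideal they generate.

f_1 = -x_1**2 - x_1*x_2 + x_2**2 - x_1 - x_2 - 1, LT = x_1**2.
f_2 = x_1**2 - x_1*x_2 - x_1 - x_2 + 1, LT = x_1**2.

S(f_1,f_2): lcm = x_1**2. S = -x_1*x_2 - x_2**2 - x_1 - x_2.
  reduce S modulo (f_1, f_2):
  remainder -x_1*x_2 - x_2**2 - x_1 - x_2 ≠ 0; add g_3 = -x_1*x_2 - x_2**2 - x_1 - x_2 to the basis.

S(f_1,g_3): lcm = x_1**2*x_2. S = -x_2**3 - x_1**2 + x_2**2 + x_2.
  reduce S modulo (f_1, f_2, g_3):
  remainder -x_2**3 - x_2**2 + x_2 + 1 ≠ 0; add g_4 = -x_2**3 - x_2**2 + x_2 + 1 to the basis.

The other S-polynomials (S(f_2,g_3), S(f_1,g_4), S(f_2,g_4), S(g_3,g_4)) all reduce to 0 modulo the current basis, so we have a Gröbner basis.
Inter-reduce: drop elements whose leading term is divisible by another's, tail-reduce, and make monic.

G = {x_2**3 + x_2**2 - x_2 - 1, x_1**2 + x_2**2 + 1, x_1*x_2 + x_2**2 + x_1 + x_2}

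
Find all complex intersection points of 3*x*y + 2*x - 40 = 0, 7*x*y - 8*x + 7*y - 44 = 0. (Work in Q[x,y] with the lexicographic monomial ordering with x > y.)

{(-28/19, -68/7), (5, 2)}

Compute a lex Gröbner basis by Buchberger's algorithm.
f_1 = 3*x*y + 2*x - 40, LT = x*y.
f_2 = 7*x*y - 8*x + 7*y - 44, LT = x*y.

S(f_1,f_2): lcm = x*y. S = 38/21*x - y - 148/21.
  reduce S modulo (f_1, f_2):
  remainder 38/21*x - y - 148/21 ≠ 0; add h_3 = 38/21*x - y - 148/21 to the basis.

S(f_1,h_3): lcm = x*y. S = 2/3*x + 21/38*y**2 + 74/19*y - 40/3.
  reduce S modulo (f_1, f_2, h_3):
  remainder 21/38*y**2 + 81/19*y - 204/19 ≠ 0; add h_4 = 21/38*y**2 + 81/19*y - 204/19 to the basis.

The other S-polynomials (S(f_2,h_3), S(f_1,h_4), S(f_2,h_4), S(h_3,h_4)) all reduce to 0 modulo the current basis, so we have a Gröbner basis.
Inter-reduce: drop elements whose leading term is divisible by another's, tail-reduce, and make monic.
Reduced Gröbner basis: {x - 21/38*y - 74/19, y**2 + 54/7*y - 136/7}.

A lex Gröbner basis eliminates variables successively. Here y**2 + 54/7*y - 136/7 depends only on y, with roots {-68/7, 2}; lifting each root through the earlier basis elements recovers the full solutions.
  y = -68/7: the earlier basis element becomes x + 28/19 = 0, giving x = -28/19 — point (-28/19, -68/7).
  y = 2: the earlier basis element becomes x - 5 = 0, giving x = 5 — point (5, 2).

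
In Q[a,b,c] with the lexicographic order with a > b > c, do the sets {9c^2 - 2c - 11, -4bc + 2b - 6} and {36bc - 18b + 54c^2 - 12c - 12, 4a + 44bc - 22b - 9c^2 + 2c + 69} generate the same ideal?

No, the ideals differ.

Equality of ideals is decidable: compute both reduced Gröbner bases (unique for the ordering) and check whether they agree.
Buchberger on the first generating set:
f_1 = 9c^2 - 2c - 11, LT = c^2.
f_2 = -4bc + 2b - 6, LT = bc.

S(f_1,f_2): lcm = bc^2. S = 5/18bc - 11/9b - 3/2c.
  leading term bc: subtract (-5/72)·f_2 from 5/18bc - 11/9b - 3/2c → -13/12b - 3/2c - 5/12
  leading term b: no divisor's leading term divides it; move -13/12b to the remainder.
  leading term c: no divisor's leading term divides it; move -3/2c to the remainder.
  leading term 1: no divisor's leading term divides it; move -5/12 to the remainder.
  remainder -13/12b - 3/2c - 5/12 ≠ 0; add g_3 = -13/12b - 3/2c - 5/12 to the basis.

The other S-polynomials (S(f_1,g_3), S(f_2,g_3)) all reduce to 0 modulo the current basis, so we have a Gröbner basis.
Inter-reduce: drop elements whose leading term is divisible by another's, tail-reduce, and make monic.
Reduced Gröbner basis: {b + 18/13c + 5/13, c^2 - 2/9c - 11/9}.

Buchberger on the second generating set:
h_1 = 36bc - 18b + 54c^2 - 12c - 12, LT = bc.
h_2 = 4a + 44bc - 22b - 9c^2 + 2c + 69, LT = a.

The S-polynomials (S(h_1,h_2)) all reduce to 0 modulo the current basis, so we have a Gröbner basis.
Inter-reduce: drop elements whose leading term is divisible by another's, tail-reduce, and make monic.
Reduced Gröbner basis: {a - 75/4c^2 + 25/6c + 251/12, bc - 1/2b + 3/2c^2 - 1/3c - 1/3}.

These differ, so the ideals are not equal.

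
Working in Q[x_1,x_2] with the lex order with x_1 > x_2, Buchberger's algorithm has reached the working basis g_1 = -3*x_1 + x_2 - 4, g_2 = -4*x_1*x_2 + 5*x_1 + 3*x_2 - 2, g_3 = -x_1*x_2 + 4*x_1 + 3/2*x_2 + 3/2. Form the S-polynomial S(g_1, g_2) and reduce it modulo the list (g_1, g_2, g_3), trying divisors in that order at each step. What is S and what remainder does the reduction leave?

S(g_1, g_2) = 5/4*x_1 - 1/3*x_2**2 + 25/12*x_2 - 1/2; remainder on division = -1/3*x_2**2 + 5/2*x_2 - 13/6.

lcm(LM(g_1), LM(g_2)) = x_1*x_2.
S = (lcm/LT(g_1))·g_1 − (lcm/LT(g_2))·g_2 = 5/4*x_1 - 1/3*x_2**2 + 25/12*x_2 - 1/2.
Reduce S modulo (g_1, g_2, g_3) in that order:
  leading term x_1: subtract (-5/12)·g_1 from 5/4*x_1 - 1/3*x_2**2 + 25/12*x_2 - 1/2 → -1/3*x_2**2 + 5/2*x_2 - 13/6
  leading term x_2**2: no divisor's leading term divides it; move -1/3*x_2**2 to the remainder.
  leading term x_2: no divisor's leading term divides it; move 5/2*x_2 to the remainder.
  leading term 1: no divisor's leading term divides it; move -13/6 to the remainder.
The remainder -1/3*x_2**2 + 5/2*x_2 - 13/6 is nonzero, so it would be added as the next basis element.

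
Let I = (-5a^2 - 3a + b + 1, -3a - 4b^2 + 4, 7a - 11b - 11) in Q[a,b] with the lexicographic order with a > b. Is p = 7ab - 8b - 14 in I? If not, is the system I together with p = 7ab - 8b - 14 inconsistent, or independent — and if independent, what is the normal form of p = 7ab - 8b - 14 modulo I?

First compute the reduced Gröbner basis of I by Buchberger's algorithm.
f_1 = -5a^2 - 3a + b + 1, LT = a^2.
f_2 = -3a - 4b^2 + 4, LT = a.
f_3 = 7a - 11b - 11, LT = a.

S(f_1,f_2): lcm = a^2. S = -4/3ab^2 + 29/15a - 1/5b - 1/5.
  leading term ab^2: subtract (4/9b^2)·f_2 from -4/3ab^2 + 29/15a - 1/5b - 1/5 → 29/15a + 16/9b^4 - 16/9b^2 - 1/5b - 1/5
  leading term a: subtract (-29/45)·f_2 from 29/15a + 16/9b^4 - 16/9b^2 - 1/5b - 1/5 → 16/9b^4 - 196/45b^2 - 1/5b + 107/45
  leading term b^4: no divisor's leading term divides it; move 16/9b^4 to the remainder.
  leading term b^2: no divisor's leading term divides it; move -196/45b^2 to the remainder.
  leading term b: no divisor's leading term divides it; move -1/5b to the remainder.
  leading term 1: no divisor's leading term divides it; move 107/45 to the remainder.
  remainder 16/9b^4 - 196/45b^2 - 1/5b + 107/45 ≠ 0; add h_4 = 16/9b^4 - 196/45b^2 - 1/5b + 107/45 to the basis.

S(f_1,f_3): lcm = a^2. S = 11/7ab + 76/35a - 1/5b - 1/5.
  leading term ab: subtract (-11/21b)·f_2 from 11/7ab + 76/35a - 1/5b - 1/5 → 76/35a - 44/21b^3 + 199/105b - 1/5
  leading term a: subtract (-76/105)·f_2 from 76/35a - 44/21b^3 + 199/105b - 1/5 → -44/21b^3 - 304/105b^2 + 199/105b + 283/105
  leading term b^3: no divisor's leading term divides it; move -44/21b^3 to the remainder.
  leading term b^2: no divisor's leading term divides it; move -304/105b^2 to the remainder.
  leading term b: no divisor's leading term divides it; move 199/105b to the remainder.
  leading term 1: no divisor's leading term divides it; move 283/105 to the remainder.
  remainder -44/21b^3 - 304/105b^2 + 199/105b + 283/105 ≠ 0; add h_5 = -44/21b^3 - 304/105b^2 + 199/105b + 283/105 to the basis.

S(f_2,f_3): lcm = a. S = 4/3b^2 + 11/7b + 5/21.
  leading term b^2: no divisor's leading term divides it; move 4/3b^2 to the remainder.
  leading term b: no divisor's leading term divides it; move 11/7b to the remainder.
  leading term 1: no divisor's leading term divides it; move 5/21 to the remainder.
  remainder 4/3b^2 + 11/7b + 5/21 ≠ 0; add h_6 = 4/3b^2 + 11/7b + 5/21 to the basis.

S(f_1,h_4): leading monomials are coprime, so the S-polynomial reduces to 0 (Buchberger's first criterion).
S(f_2,h_4): leading monomials are coprime, so the S-polynomial reduces to 0 (Buchberger's first criterion).
S(f_3,h_4): leading monomials are coprime, so the S-polynomial reduces to 0 (Buchberger's first criterion).
S(f_1,h_5): leading monomials are coprime, so the S-polynomial reduces to 0 (Buchberger's first criterion).
S(f_2,h_5): leading monomials are coprime, so the S-polynomial reduces to 0 (Buchberger's first criterion).
S(f_3,h_5): leading monomials are coprime, so the S-polynomial reduces to 0 (Buchberger's first criterion).
S(h_4,h_5): lcm = b^4. S = -76/55b^3 - 17/11b^2 + 1033/880b + 107/80.
  leading term b^3: subtract (399/605)·h_5 from -76/55b^3 - 17/11b^2 + 1033/880b + 107/80 → 1101/3025b^2 - 3681/48400b - 21297/48400
  leading term b^2: subtract (3303/12100)·h_6 from 1101/3025b^2 - 3681/48400b - 21297/48400 → -171099/338800b - 171099/338800
  leading term b: no divisor's leading term divides it; move -171099/338800b to the remainder.
  leading term 1: no divisor's leading term divides it; move -171099/338800 to the remainder.
  remainder -171099/338800b - 171099/338800 ≠ 0; add h_7 = -171099/338800b - 171099/338800 to the basis.

S(f_1,h_6): leading monomials are coprime, so the S-polynomial reduces to 0 (Buchberger's first criterion).
S(f_2,h_6): leading monomials are coprime, so the S-polynomial reduces to 0 (Buchberger's first criterion).
S(f_3,h_6): leading monomials are coprime, so the S-polynomial reduces to 0 (Buchberger's first criterion).
S(h_4,h_6): lcm = b^4. S = -33/28b^3 - 92/35b^2 - 9/80b + 107/80.
  leading term b^3: subtract (9/16)·h_5 from -33/28b^3 - 92/35b^2 - 9/80b + 107/80 → -b^2 - 33/28b - 5/28
  leading term b^2: subtract (-3/4)·h_6 from -b^2 - 33/28b - 5/28 → 0
  remainder 0.

S(h_5,h_6): lcm = b^3. S = 313/1540b^2 - 417/385b - 283/220.
  leading term b^2: subtract (939/6160)·h_6 from 313/1540b^2 - 417/385b - 283/220 → -57033/43120b - 57033/43120
  leading term b: subtract (55/21)·h_7 from -57033/43120b - 57033/43120 → 0
  remainder 0.

S(f_1,h_7): leading monomials are coprime, so the S-polynomial reduces to 0 (Buchberger's first criterion).
S(f_2,h_7): leading monomials are coprime, so the S-polynomial reduces to 0 (Buchberger's first criterion).
S(f_3,h_7): leading monomials are coprime, so the S-polynomial reduces to 0 (Buchberger's first criterion).
S(h_4,h_7): lcm = b^4. S = -b^3 - 49/20b^2 - 9/80b + 107/80.
  leading term b^3: subtract (21/44)·h_5 from -b^3 - 49/20b^2 - 9/80b + 107/80 → -47/44b^2 - 179/176b + 9/176
  leading term b^2: subtract (-141/176)·h_6 from -47/44b^2 - 179/176b + 9/176 → 149/616b + 149/616
  leading term b: subtract (-81950/171099)·h_7 from 149/616b + 149/616 → 0
  remainder 0.

S(h_5,h_7): lcm = b^3. S = 21/55b^2 - 199/220b - 283/220.
  leading term b^2: subtract (63/220)·h_6 from 21/55b^2 - 199/220b - 283/220 → -149/110b - 149/110
  leading term b: subtract (458920/171099)·h_7 from -149/110b - 149/110 → 0
  remainder 0.

S(h_6,h_7): lcm = b^2. S = 5/28b + 5/28.
  leading term b: subtract (-60500/171099)·h_7 from 5/28b + 5/28 → 0
  remainder 0.

Every S-polynomial of the final basis reduces to 0, so we have a Gröbner basis.
Inter-reduce: drop elements whose leading term is divisible by another's, tail-reduce, and make monic.
Reduced Gröbner basis: {a, b + 1}.
Label its elements g_1 = a, g_2 = b + 1.

Reduce p = 7ab - 8b - 14 modulo G:
  leading term ab: subtract (7b)·g_1 from 7ab - 8b - 14 → -8b - 14
  leading term b: subtract (-8)·g_2 from -8b - 14 → -6
  leading term 1: no divisor's leading term divides it; move -6 to the remainder.
  normal form = -6.
The normal form is nonzero, so p ∉ I. Since p minus its normal form lies in I, I + (p) = I + (r) where r = -6; decide whether this ideal is the whole ring.
Here r = -6 is a nonzero constant, hence a unit: 1 ∈ I + (p), the Gröbner basis of I + (p) is {1}, and the enlarged system has no common solution — adjoining p is inconsistent.

Adjoining 7ab - 8b - 14 makes the ideal the whole ring: the system is inconsistent.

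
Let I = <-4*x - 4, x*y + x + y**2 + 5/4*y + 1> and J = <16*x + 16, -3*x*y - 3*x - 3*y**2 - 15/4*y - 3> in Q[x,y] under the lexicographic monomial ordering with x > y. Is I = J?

Since reduced Gröbner bases are canonical representatives of ideals under a given ordering, it suffices to compute and compare them.
Buchberger on the first generating set:
f_1 = -4*x - 4, LT = x.
f_2 = x*y + x + y**2 + 5/4*y + 1, LT = x*y.

S(f_1,f_2): lcm = x*y. S = -x - y**2 - 1/4*y - 1.
  leading term x: subtract (1/4)·f_1 from -x - y**2 - 1/4*y - 1 → -y**2 - 1/4*y
  leading term y**2: no divisor's leading term divides it; move -y**2 to the remainder.
  leading term y: no divisor's leading term divides it; move -1/4*y to the remainder.
  remainder -y**2 - 1/4*y ≠ 0; add g_3 = -y**2 - 1/4*y to the basis.

S(f_1,g_3): leading monomials are coprime, so the S-polynomial reduces to 0 (Buchberger's first criterion).
S(f_2,g_3): lcm = x*y**2. S = 3/4*x*y + y**3 + 5/4*y**2 + y.
  leading term x*y: subtract (-3/16*y)·f_1 from 3/4*x*y + y**3 + 5/4*y**2 + y → y**3 + 5/4*y**2 + 1/4*y
  leading term y**3: subtract (-y)·g_3 from y**3 + 5/4*y**2 + 1/4*y → y**2 + 1/4*y
  leading term y**2: subtract (-1)·g_3 from y**2 + 1/4*y → 0
  remainder 0.

Every S-polynomial of the final basis reduces to 0, so we have a Gröbner basis.
Inter-reduce: drop elements whose leading term is divisible by another's, tail-reduce, and make monic.
Reduced Gröbner basis: {x + 1, y**2 + 1/4*y}.

Buchberger on the second generating set:
h_1 = 16*x + 16, LT = x.
h_2 = -3*x*y - 3*x - 3*y**2 - 15/4*y - 3, LT = x*y.

S(h_1,h_2): lcm = x*y. S = -x - y**2 - 1/4*y - 1.
  leading term x: subtract (-1/16)·h_1 from -x - y**2 - 1/4*y - 1 → -y**2 - 1/4*y
  leading term y**2: no divisor's leading term divides it; move -y**2 to the remainder.
  leading term y: no divisor's leading term divides it; move -1/4*y to the remainder.
  remainder -y**2 - 1/4*y ≠ 0; add k_3 = -y**2 - 1/4*y to the basis.

S(h_1,k_3): leading monomials are coprime, so the S-polynomial reduces to 0 (Buchberger's first criterion).
S(h_2,k_3): lcm = x*y**2. S = 3/4*x*y + y**3 + 5/4*y**2 + y.
  leading term x*y: subtract (3/64*y)·h_1 from 3/4*x*y + y**3 + 5/4*y**2 + y → y**3 + 5/4*y**2 + 1/4*y
  leading term y**3: subtract (-y)·k_3 from y**3 + 5/4*y**2 + 1/4*y → y**2 + 1/4*y
  leading term y**2: subtract (-1)·k_3 from y**2 + 1/4*y → 0
  remainder 0.

Every S-polynomial of the final basis reduces to 0, so we have a Gröbner basis.
Inter-reduce: drop elements whose leading term is divisible by another's, tail-reduce, and make monic.
Reduced Gröbner basis: {x + 1, y**2 + 1/4*y}.

These coincide, so the ideals are equal.
The same test decides containment: I ⊆ J iff every generator of I reduces to 0 modulo a Gröbner basis of J.

Yes, the ideals are equal.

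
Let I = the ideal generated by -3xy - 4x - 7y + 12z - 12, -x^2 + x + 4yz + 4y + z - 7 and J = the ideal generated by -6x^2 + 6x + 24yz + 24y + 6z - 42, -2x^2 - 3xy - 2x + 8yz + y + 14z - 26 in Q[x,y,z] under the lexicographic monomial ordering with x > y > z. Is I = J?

Yes, the ideals are equal.

Equality of ideals is decidable: compute both reduced Gröbner bases (unique for the ordering) and check whether they agree.
Buchberger on the first generating set:
f_1 = -3xy - 4x - 7y + 12z - 12, LT = xy.
f_2 = -x^2 + x + 4yz + 4y + z - 7, LT = x^2.

S(f_1,f_2): lcm = x^2y. S = 4/3x^2 + 10/3xy - 4xz + 4x + 4y^2z + 4y^2 + yz - 7y.
  reduce S modulo (f_1, f_2):
  remainder -4xz + 8/9x + 4y^2z + 4y^2 + 19/3yz - 85/9y + 44/3z - 68/3 ≠ 0; add g_3 = -4xz + 8/9x + 4y^2z + 4y^2 + 19/3yz - 85/9y + 44/3z - 68/3 to the basis.

S(f_1,g_3): lcm = xyz. S = 2/9xy + 4/3xz + y^3z + y^3 + 19/12y^2z - 85/36y^2 + 6yz - 17/3y - 4z^2 + 4z.
  reduce S modulo (f_1, f_2, g_3):
  remainder y^3z + y^3 + 35/12y^2z - 37/36y^2 + 73/9yz - 28/3y - 4z^2 + 88/9z - 76/9 ≠ 0; add g_4 = y^3z + y^3 + 35/12y^2z - 37/36y^2 + 73/9yz - 28/3y - 4z^2 + 88/9z - 76/9 to the basis.

The other S-polynomials (S(f_2,g_3), S(f_1,g_4), S(f_2,g_4), S(g_3,g_4)) all reduce to 0 modulo the current basis, so we have a Gröbner basis.
Inter-reduce: drop elements whose leading term is divisible by another's, tail-reduce, and make monic.
Reduced Gröbner basis: {x^2 - x - 4yz - 4y - z + 7, xy + 4/3x + 7/3y - 4z + 4, xz - 2/9x - y^2z - y^2 - 19/12yz + 85/36y - 11/3z + 17/3, y^3z + y^3 + 35/12y^2z - 37/36y^2 + 73/9yz - 28/3y - 4z^2 + 88/9z - 76/9}.

Buchberger on the second generating set:
h_1 = -6x^2 + 6x + 24yz + 24y + 6z - 42, LT = x^2.
h_2 = -2x^2 - 3xy - 2x + 8yz + y + 14z - 26, LT = x^2.

S(h_1,h_2): lcm = x^2. S = -3/2xy - 2x - 7/2y + 6z - 6.
  reduce S modulo (h_1, h_2):
  remainder -3/2xy - 2x - 7/2y + 6z - 6 ≠ 0; add k_3 = -3/2xy - 2x - 7/2y + 6z - 6 to the basis.

S(h_1,k_3): lcm = x^2y. S = -4/3x^2 - 10/3xy + 4xz - 4x - 4y^2z - 4y^2 - yz + 7y.
  reduce S modulo (h_1, h_2, k_3):
  remainder 4xz - 8/9x - 4y^2z - 4y^2 - 19/3yz + 85/9y - 44/3z + 68/3 ≠ 0; add k_4 = 4xz - 8/9x - 4y^2z - 4y^2 - 19/3yz + 85/9y - 44/3z + 68/3 to the basis.

S(k_3,k_4): lcm = xyz. S = 2/9xy + 4/3xz + y^3z + y^3 + 19/12y^2z - 85/36y^2 + 6yz - 17/3y - 4z^2 + 4z.
  reduce S modulo (h_1, h_2, k_3, k_4):
  remainder y^3z + y^3 + 35/12y^2z - 37/36y^2 + 73/9yz - 28/3y - 4z^2 + 88/9z - 76/9 ≠ 0; add k_5 = y^3z + y^3 + 35/12y^2z - 37/36y^2 + 73/9yz - 28/3y - 4z^2 + 88/9z - 76/9 to the basis.

The other S-polynomials (S(h_2,k_3), S(h_1,k_4), S(h_2,k_4), S(h_1,k_5), S(h_2,k_5), S(k_3,k_5), S(k_4,k_5)) all reduce to 0 modulo the current basis, so we have a Gröbner basis.
Inter-reduce: drop elements whose leading term is divisible by another's, tail-reduce, and make monic.
Reduced Gröbner basis: {x^2 - x - 4yz - 4y - z + 7, xy + 4/3x + 7/3y - 4z + 4, xz - 2/9x - y^2z - y^2 - 19/12yz + 85/36y - 11/3z + 17/3, y^3z + y^3 + 35/12y^2z - 37/36y^2 + 73/9yz - 28/3y - 4z^2 + 88/9z - 76/9}.

The two bases agree; hence the ideals are identical.
The same test decides containment: I ⊆ J iff every generator of I reduces to 0 modulo a Gröbner basis of J.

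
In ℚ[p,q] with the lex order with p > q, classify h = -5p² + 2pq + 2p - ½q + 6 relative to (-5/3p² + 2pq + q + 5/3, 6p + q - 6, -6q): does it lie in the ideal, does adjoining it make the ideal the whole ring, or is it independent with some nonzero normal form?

Adjoining -5p² + 2pq + 2p - ½q + 6 makes the ideal the whole ring: the system is inconsistent.

First compute the reduced Gröbner basis of I by Buchberger's algorithm.
f_1 = -5/3p² + 2pq + q + 5/3, LT = p².
f_2 = 6p + q - 6, LT = p.
f_3 = -6q, LT = q.

The S-polynomials (S(f_1,f_2), S(f_1,f_3), S(f_2,f_3)) all reduce to 0 modulo the current basis, so we have a Gröbner basis.
Inter-reduce: drop elements whose leading term is divisible by another's, tail-reduce, and make monic.
Reduced Gröbner basis: {p - 1, q}.
Label its elements g_1 = p - 1, g_2 = q.

Reduce h = -5p² + 2pq + 2p - ½q + 6 modulo G:
  leading term p²: subtract (-5p)·g_1 from -5p² + 2pq + 2p - ½q + 6 → 2pq - 3p - ½q + 6
  leading term pq: subtract (2q)·g_1 from 2pq - 3p - ½q + 6 → -3p + 3/2q + 6
  leading term p: subtract (-3)·g_1 from -3p + 3/2q + 6 → 3/2q + 3
  leading term q: subtract (3/2)·g_2 from 3/2q + 3 → 3
  leading term 1: no divisor's leading term divides it; move 3 to the remainder.
  normal form = 3.
The normal form is nonzero, so h ∉ I. Since h minus its normal form lies in I, I + (h) = I + (r) where r = 3; decide whether this ideal is the whole ring.
Here r = 3 is a nonzero constant, hence a unit: 1 ∈ I + (h), the Gröbner basis of I + (h) is {1}, and the enlarged system has no common solution — adjoining h is inconsistent.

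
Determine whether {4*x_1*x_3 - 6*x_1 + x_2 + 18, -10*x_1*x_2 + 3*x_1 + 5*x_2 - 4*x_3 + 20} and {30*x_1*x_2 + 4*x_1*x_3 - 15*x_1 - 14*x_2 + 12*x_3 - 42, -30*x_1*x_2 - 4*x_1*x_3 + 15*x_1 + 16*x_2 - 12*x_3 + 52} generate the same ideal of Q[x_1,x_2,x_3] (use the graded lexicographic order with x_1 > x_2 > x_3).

No, the ideals differ.

For a fixed monomial order, each ideal has a unique reduced Gröbner basis; comparing bases decides equality.
Buchberger on the first generating set:
f_1 = 4*x_1*x_3 - 6*x_1 + x_2 + 18, LT = x_1*x_3.
f_2 = -10*x_1*x_2 + 3*x_1 + 5*x_2 - 4*x_3 + 20, LT = x_1*x_2.

S(f_1,f_2): lcm = x_1*x_2*x_3. S = -3/2*x_1*x_2 + 3/10*x_1*x_3 + 1/4*x_2**2 + 1/2*x_2*x_3 - 2/5*x_3**2 + 9/2*x_2 + 2*x_3.
  leading term x_1*x_2: subtract (3/20)·f_2 from -3/2*x_1*x_2 + 3/10*x_1*x_3 + 1/4*x_2**2 + 1/2*x_2*x_3 - 2/5*x_3**2 + 9/2*x_2 + 2*x_3 → 3/10*x_1*x_3 + 1/4*x_2**2 + 1/2*x_2*x_3 - 2/5*x_3**2 - 9/20*x_1 + 15/4*x_2 + 13/5*x_3 - 3
  leading term x_1*x_3: subtract (3/40)·f_1 from 3/10*x_1*x_3 + 1/4*x_2**2 + 1/2*x_2*x_3 - 2/5*x_3**2 - 9/20*x_1 + 15/4*x_2 + 13/5*x_3 - 3 → 1/4*x_2**2 + 1/2*x_2*x_3 - 2/5*x_3**2 + 147/40*x_2 + 13/5*x_3 - 87/20
  leading term x_2**2: no divisor's leading term divides it; move 1/4*x_2**2 to the remainder.
  leading term x_2*x_3: no divisor's leading term divides it; move 1/2*x_2*x_3 to the remainder.
  leading term x_3**2: no divisor's leading term divides it; move -2/5*x_3**2 to the remainder.
  leading term x_2: no divisor's leading term divides it; move 147/40*x_2 to the remainder.
  leading term x_3: no divisor's leading term divides it; move 13/5*x_3 to the remainder.
  leading term 1: no divisor's leading term divides it; move -87/20 to the remainder.
  remainder 1/4*x_2**2 + 1/2*x_2*x_3 - 2/5*x_3**2 + 147/40*x_2 + 13/5*x_3 - 87/20 ≠ 0; add g_3 = 1/4*x_2**2 + 1/2*x_2*x_3 - 2/5*x_3**2 + 147/40*x_2 + 13/5*x_3 - 87/20 to the basis.

S(f_1,g_3): leading monomials are coprime, so the S-polynomial reduces to 0 (Buchberger's first criterion).
S(f_2,g_3): lcm = x_1*x_2**2. S = -2*x_1*x_2*x_3 + 8/5*x_1*x_3**2 - 15*x_1*x_2 - 52/5*x_1*x_3 - 1/2*x_2**2 + 2/5*x_2*x_3 + 87/5*x_1 - 2*x_2.
  leading term x_1*x_2*x_3: subtract (-1/2*x_2)·f_1 from -2*x_1*x_2*x_3 + 8/5*x_1*x_3**2 - 15*x_1*x_2 - 52/5*x_1*x_3 - 1/2*x_2**2 + 2/5*x_2*x_3 + 87/5*x_1 - 2*x_2 → 8/5*x_1*x_3**2 - 18*x_1*x_2 - 52/5*x_1*x_3 + 2/5*x_2*x_3 + 87/5*x_1 + 7*x_2
  leading term x_1*x_3**2: subtract (2/5*x_3)·f_1 from 8/5*x_1*x_3**2 - 18*x_1*x_2 - 52/5*x_1*x_3 + 2/5*x_2*x_3 + 87/5*x_1 + 7*x_2 → -18*x_1*x_2 - 8*x_1*x_3 + 87/5*x_1 + 7*x_2 - 36/5*x_3
  leading term x_1*x_2: subtract (9/5)·f_2 from -18*x_1*x_2 - 8*x_1*x_3 + 87/5*x_1 + 7*x_2 - 36/5*x_3 → -8*x_1*x_3 + 12*x_1 - 2*x_2 - 36
  leading term x_1*x_3: subtract (-2)·f_1 from -8*x_1*x_3 + 12*x_1 - 2*x_2 - 36 → 0
  remainder 0.

Every S-polynomial of the final basis reduces to 0, so we have a Gröbner basis.
Inter-reduce: drop elements whose leading term is divisible by another's, tail-reduce, and make monic.
Reduced Gröbner basis: {x_1*x_2 - 3/10*x_1 - 1/2*x_2 + 2/5*x_3 - 2, x_1*x_3 - 3/2*x_1 + 1/4*x_2 + 9/2, x_2**2 + 2*x_2*x_3 - 8/5*x_3**2 + 147/10*x_2 + 52/5*x_3 - 87/5}.

Buchberger on the second generating set:
h_1 = 30*x_1*x_2 + 4*x_1*x_3 - 15*x_1 - 14*x_2 + 12*x_3 - 42, LT = x_1*x_2.
h_2 = -30*x_1*x_2 - 4*x_1*x_3 + 15*x_1 + 16*x_2 - 12*x_3 + 52, LT = x_1*x_2.

S(h_1,h_2): lcm = x_1*x_2. S = 1/15*x_2 + 1/3.
  leading term x_2: no divisor's leading term divides it; move 1/15*x_2 to the remainder.
  leading term 1: no divisor's leading term divides it; move 1/3 to the remainder.
  remainder 1/15*x_2 + 1/3 ≠ 0; add k_3 = 1/15*x_2 + 1/3 to the basis.

S(h_1,k_3): lcm = x_1*x_2. S = 2/15*x_1*x_3 - 11/2*x_1 - 7/15*x_2 + 2/5*x_3 - 7/5.
  leading term x_1*x_3: no divisor's leading term divides it; move 2/15*x_1*x_3 to the remainder.
  leading term x_1: no divisor's leading term divides it; move -11/2*x_1 to the remainder.
  leading term x_2: subtract (-7)·k_3 from -7/15*x_2 + 2/5*x_3 - 7/5 → 2/5*x_3 + 14/15
  leading term x_3: no divisor's leading term divides it; move 2/5*x_3 to the remainder.
  leading term 1: no divisor's leading term divides it; move 14/15 to the remainder.
  remainder 2/15*x_1*x_3 - 11/2*x_1 + 2/5*x_3 + 14/15 ≠ 0; add k_4 = 2/15*x_1*x_3 - 11/2*x_1 + 2/5*x_3 + 14/15 to the basis.

S(h_2,k_3): lcm = x_1*x_2. S = 2/15*x_1*x_3 - 11/2*x_1 - 8/15*x_2 + 2/5*x_3 - 26/15.
  leading term x_1*x_3: subtract (1)·k_4 from 2/15*x_1*x_3 - 11/2*x_1 - 8/15*x_2 + 2/5*x_3 - 26/15 → -8/15*x_2 - 8/3
  leading term x_2: subtract (-8)·k_3 from -8/15*x_2 - 8/3 → 0
  remainder 0.

S(h_1,k_4): lcm = x_1*x_2*x_3. S = 2/15*x_1*x_3**2 + 165/4*x_1*x_2 - 1/2*x_1*x_3 - 52/15*x_2*x_3 + 2/5*x_3**2 - 7*x_2 - 7/5*x_3.
  leading term x_1*x_3**2: subtract (x_3)·k_4 from 2/15*x_1*x_3**2 + 165/4*x_1*x_2 - 1/2*x_1*x_3 - 52/15*x_2*x_3 + 2/5*x_3**2 - 7*x_2 - 7/5*x_3 → 165/4*x_1*x_2 + 5*x_1*x_3 - 52/15*x_2*x_3 - 7*x_2 - 7/3*x_3
  leading term x_1*x_2: subtract (11/8)·h_1 from 165/4*x_1*x_2 + 5*x_1*x_3 - 52/15*x_2*x_3 - 7*x_2 - 7/3*x_3 → -1/2*x_1*x_3 - 52/15*x_2*x_3 + 165/8*x_1 + 49/4*x_2 - 113/6*x_3 + 231/4
  leading term x_1*x_3: subtract (-15/4)·k_4 from -1/2*x_1*x_3 - 52/15*x_2*x_3 + 165/8*x_1 + 49/4*x_2 - 113/6*x_3 + 231/4 → -52/15*x_2*x_3 + 49/4*x_2 - 52/3*x_3 + 245/4
  leading term x_2*x_3: subtract (-52*x_3)·k_3 from -52/15*x_2*x_3 + 49/4*x_2 - 52/3*x_3 + 245/4 → 49/4*x_2 + 245/4
  leading term x_2: subtract (735/4)·k_3 from 49/4*x_2 + 245/4 → 0
  remainder 0.

S(h_2,k_4): lcm = x_1*x_2*x_3. S = 2/15*x_1*x_3**2 + 165/4*x_1*x_2 - 1/2*x_1*x_3 - 53/15*x_2*x_3 + 2/5*x_3**2 - 7*x_2 - 26/15*x_3.
  leading term x_1*x_3**2: subtract (x_3)·k_4 from 2/15*x_1*x_3**2 + 165/4*x_1*x_2 - 1/2*x_1*x_3 - 53/15*x_2*x_3 + 2/5*x_3**2 - 7*x_2 - 26/15*x_3 → 165/4*x_1*x_2 + 5*x_1*x_3 - 53/15*x_2*x_3 - 7*x_2 - 8/3*x_3
  leading term x_1*x_2: subtract (11/8)·h_1 from 165/4*x_1*x_2 + 5*x_1*x_3 - 53/15*x_2*x_3 - 7*x_2 - 8/3*x_3 → -1/2*x_1*x_3 - 53/15*x_2*x_3 + 165/8*x_1 + 49/4*x_2 - 115/6*x_3 + 231/4
  leading term x_1*x_3: subtract (-15/4)·k_4 from -1/2*x_1*x_3 - 53/15*x_2*x_3 + 165/8*x_1 + 49/4*x_2 - 115/6*x_3 + 231/4 → -53/15*x_2*x_3 + 49/4*x_2 - 53/3*x_3 + 245/4
  leading term x_2*x_3: subtract (-53*x_3)·k_3 from -53/15*x_2*x_3 + 49/4*x_2 - 53/3*x_3 + 245/4 → 49/4*x_2 + 245/4
  leading term x_2: subtract (735/4)·k_3 from 49/4*x_2 + 245/4 → 0
  remainder 0.

S(k_3,k_4): leading monomials are coprime, so the S-polynomial reduces to 0 (Buchberger's first criterion).
Every S-polynomial of the final basis reduces to 0, so we have a Gröbner basis.
Inter-reduce: drop elements whose leading term is divisible by another's, tail-reduce, and make monic.
Reduced Gröbner basis: {x_1*x_3 - 165/4*x_1 + 3*x_3 + 7, x_2 + 5}.

The bases are distinct; the ideals are different.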